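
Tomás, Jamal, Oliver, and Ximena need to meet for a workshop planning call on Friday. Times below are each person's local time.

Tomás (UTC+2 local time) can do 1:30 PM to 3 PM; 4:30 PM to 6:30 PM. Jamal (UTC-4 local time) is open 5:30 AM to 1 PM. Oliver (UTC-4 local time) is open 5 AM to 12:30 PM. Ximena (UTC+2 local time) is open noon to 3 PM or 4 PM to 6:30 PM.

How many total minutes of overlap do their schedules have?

Tomás in UTC: 11:30-13:00, 14:30-16:30 (subtract 2h to convert from UTC+2).
Jamal in UTC: 09:30-17:00 (add 4h to convert from UTC-4).
Oliver in UTC: 09:00-16:30 (add 4h to convert from UTC-4).
Ximena in UTC: 10:00-13:00, 14:00-16:30 (subtract 2h to convert from UTC+2).
Tomás ∩ Jamal: 11:30-13:00, 14:30-16:30.
Tomás ∩ Jamal ∩ Oliver: 11:30-13:00, 14:30-16:30.
Tomás ∩ Jamal ∩ Oliver ∩ Ximena: 11:30-13:00, 14:30-16:30.
Summing the common windows: 90 + 120 = 210 minutes.

210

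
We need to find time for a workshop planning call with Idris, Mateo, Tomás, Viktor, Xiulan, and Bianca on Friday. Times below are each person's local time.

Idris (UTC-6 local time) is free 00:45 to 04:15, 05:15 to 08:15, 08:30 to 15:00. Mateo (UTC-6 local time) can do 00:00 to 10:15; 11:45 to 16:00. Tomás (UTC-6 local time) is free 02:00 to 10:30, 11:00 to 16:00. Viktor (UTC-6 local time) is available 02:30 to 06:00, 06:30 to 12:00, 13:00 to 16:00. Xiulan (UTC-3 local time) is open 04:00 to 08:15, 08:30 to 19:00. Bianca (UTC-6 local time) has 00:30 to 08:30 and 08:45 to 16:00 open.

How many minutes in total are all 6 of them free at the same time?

Idris in UTC: 06:45-10:15, 11:15-14:15, 14:30-21:00 (add 6h to convert from UTC-6).
Mateo in UTC: 06:00-16:15, 17:45-22:00 (add 6h to convert from UTC-6).
Tomás in UTC: 08:00-16:30, 17:00-22:00 (add 6h to convert from UTC-6).
Viktor in UTC: 08:30-12:00, 12:30-18:00, 19:00-22:00 (add 6h to convert from UTC-6).
Xiulan in UTC: 07:00-11:15, 11:30-22:00 (add 3h to convert from UTC-3).
Bianca in UTC: 06:30-14:30, 14:45-22:00 (add 6h to convert from UTC-6).
Idris ∩ Mateo: 06:45-10:15, 11:15-14:15, 14:30-16:15, 17:45-21:00.
Idris ∩ Mateo ∩ Tomás: 08:00-10:15, 11:15-14:15, 14:30-16:15, 17:45-21:00.
Idris ∩ Mateo ∩ Tomás ∩ Viktor: 08:30-10:15, 11:15-12:00, 12:30-14:15, 14:30-16:15, 17:45-18:00, 19:00-21:00.
Idris ∩ Mateo ∩ Tomás ∩ Viktor ∩ Xiulan: 08:30-10:15, 11:30-12:00, 12:30-14:15, 14:30-16:15, 17:45-18:00, 19:00-21:00.
Idris ∩ Mateo ∩ Tomás ∩ Viktor ∩ Xiulan ∩ Bianca: 08:30-10:15, 11:30-12:00, 12:30-14:15, 14:45-16:15, 17:45-18:00, 19:00-21:00.
Those are the intersection windows.
Summing the common windows: 105 + 30 + 105 + 90 + 15 + 120 = 465 minutes.

465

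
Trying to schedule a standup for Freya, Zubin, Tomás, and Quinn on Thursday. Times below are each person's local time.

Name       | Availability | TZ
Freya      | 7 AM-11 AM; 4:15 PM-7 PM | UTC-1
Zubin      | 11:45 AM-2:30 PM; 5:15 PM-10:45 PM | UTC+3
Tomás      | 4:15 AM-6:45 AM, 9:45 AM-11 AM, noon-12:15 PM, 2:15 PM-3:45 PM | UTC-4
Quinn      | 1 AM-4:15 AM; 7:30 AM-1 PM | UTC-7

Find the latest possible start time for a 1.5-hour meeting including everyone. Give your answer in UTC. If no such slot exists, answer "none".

Freya in UTC: 08:00-12:00, 17:15-20:00 (add 1h to convert from UTC-1).
Zubin in UTC: 08:45-11:30, 14:15-19:45 (subtract 3h to convert from UTC+3).
Tomás in UTC: 08:15-10:45, 13:45-15:00, 16:00-16:15, 18:15-19:45 (add 4h to convert from UTC-4).
Quinn in UTC: 08:00-11:15, 14:30-20:00 (add 7h to convert from UTC-7).
Freya ∩ Zubin: 08:45-11:30, 17:15-19:45.
Freya ∩ Zubin ∩ Tomás: 08:45-10:45, 18:15-19:45.
Freya ∩ Zubin ∩ Tomás ∩ Quinn: 08:45-10:45, 18:15-19:45.
The last common window of at least 90 minutes is 18:15-19:45; a 90-minute meeting can start as late as 18:15 and still end by 19:45.

18:15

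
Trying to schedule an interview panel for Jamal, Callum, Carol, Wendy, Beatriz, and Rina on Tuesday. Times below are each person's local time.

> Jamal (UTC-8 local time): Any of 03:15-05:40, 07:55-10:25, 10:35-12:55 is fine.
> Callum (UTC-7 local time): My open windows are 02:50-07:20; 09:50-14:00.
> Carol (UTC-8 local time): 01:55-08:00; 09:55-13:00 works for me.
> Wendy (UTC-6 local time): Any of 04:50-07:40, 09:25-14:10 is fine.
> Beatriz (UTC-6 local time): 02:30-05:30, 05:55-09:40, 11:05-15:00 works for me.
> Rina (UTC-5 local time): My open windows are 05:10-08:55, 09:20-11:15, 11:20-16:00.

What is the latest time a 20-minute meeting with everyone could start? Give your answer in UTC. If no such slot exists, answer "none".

Jamal in UTC: 11:15-13:40, 15:55-18:25, 18:35-20:55 (add 8h to convert from UTC-8).
Callum in UTC: 09:50-14:20, 16:50-21:00 (add 7h to convert from UTC-7).
Carol in UTC: 09:55-16:00, 17:55-21:00 (add 8h to convert from UTC-8).
Wendy in UTC: 10:50-13:40, 15:25-20:10 (add 6h to convert from UTC-6).
Beatriz in UTC: 08:30-11:30, 11:55-15:40, 17:05-21:00 (add 6h to convert from UTC-6).
Rina in UTC: 10:10-13:55, 14:20-16:15, 16:20-21:00 (add 5h to convert from UTC-5).
Jamal ∩ Callum: 11:15-13:40, 16:50-18:25, 18:35-20:55.
Jamal ∩ Callum ∩ Carol: 11:15-13:40, 17:55-18:25, 18:35-20:55.
Jamal ∩ Callum ∩ Carol ∩ Wendy: 11:15-13:40, 17:55-18:25, 18:35-20:10.
Jamal ∩ Callum ∩ Carol ∩ Wendy ∩ Beatriz: 11:15-11:30, 11:55-13:40, 17:55-18:25, 18:35-20:10.
Jamal ∩ Callum ∩ Carol ∩ Wendy ∩ Beatriz ∩ Rina: 11:15-11:30, 11:55-13:40, 17:55-18:25, 18:35-20:10.
The last common window of at least 20 minutes is 18:35-20:10; a 20-minute meeting can start as late as 19:50 and still end by 20:10.

19:50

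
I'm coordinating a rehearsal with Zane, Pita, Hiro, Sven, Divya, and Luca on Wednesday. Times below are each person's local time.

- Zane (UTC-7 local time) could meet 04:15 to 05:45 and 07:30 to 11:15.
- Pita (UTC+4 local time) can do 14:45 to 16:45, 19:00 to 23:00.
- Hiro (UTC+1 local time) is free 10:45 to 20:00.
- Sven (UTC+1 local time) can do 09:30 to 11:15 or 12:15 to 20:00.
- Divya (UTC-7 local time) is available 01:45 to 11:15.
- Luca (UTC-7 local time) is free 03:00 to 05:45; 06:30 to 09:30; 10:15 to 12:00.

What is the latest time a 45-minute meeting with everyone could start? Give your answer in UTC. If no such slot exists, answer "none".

Zane in UTC: 11:15-12:45, 14:30-18:15 (add 7h to convert from UTC-7).
Pita in UTC: 10:45-12:45, 15:00-19:00 (subtract 4h to convert from UTC+4).
Hiro in UTC: 09:45-19:00 (subtract 1h to convert from UTC+1).
Sven in UTC: 08:30-10:15, 11:15-19:00 (subtract 1h to convert from UTC+1).
Divya in UTC: 08:45-18:15 (add 7h to convert from UTC-7).
Luca in UTC: 10:00-12:45, 13:30-16:30, 17:15-19:00 (add 7h to convert from UTC-7).
Zane ∩ Pita: 11:15-12:45, 15:00-18:15.
Zane ∩ Pita ∩ Hiro: 11:15-12:45, 15:00-18:15.
Zane ∩ Pita ∩ Hiro ∩ Sven: 11:15-12:45, 15:00-18:15.
Zane ∩ Pita ∩ Hiro ∩ Sven ∩ Divya: 11:15-12:45, 15:00-18:15.
Zane ∩ Pita ∩ Hiro ∩ Sven ∩ Divya ∩ Luca: 11:15-12:45, 15:00-16:30, 17:15-18:15.
The last common window of at least 45 minutes is 17:15-18:15; a 45-minute meeting can start as late as 17:30 and still end by 18:15.

17:30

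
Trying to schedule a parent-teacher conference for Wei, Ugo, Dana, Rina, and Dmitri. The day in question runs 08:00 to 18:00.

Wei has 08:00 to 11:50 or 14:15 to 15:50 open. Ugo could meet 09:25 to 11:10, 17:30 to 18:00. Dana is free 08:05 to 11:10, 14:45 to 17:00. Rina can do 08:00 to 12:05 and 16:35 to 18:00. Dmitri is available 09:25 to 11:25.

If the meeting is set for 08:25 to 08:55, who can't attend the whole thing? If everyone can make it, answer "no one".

Dmitri, Ugo

Wei: free for 08:25-08:55. Ugo: not fully free for 08:25-08:55. Dana: free for 08:25-08:55. Rina: free for 08:25-08:55. Dmitri: not fully free for 08:25-08:55.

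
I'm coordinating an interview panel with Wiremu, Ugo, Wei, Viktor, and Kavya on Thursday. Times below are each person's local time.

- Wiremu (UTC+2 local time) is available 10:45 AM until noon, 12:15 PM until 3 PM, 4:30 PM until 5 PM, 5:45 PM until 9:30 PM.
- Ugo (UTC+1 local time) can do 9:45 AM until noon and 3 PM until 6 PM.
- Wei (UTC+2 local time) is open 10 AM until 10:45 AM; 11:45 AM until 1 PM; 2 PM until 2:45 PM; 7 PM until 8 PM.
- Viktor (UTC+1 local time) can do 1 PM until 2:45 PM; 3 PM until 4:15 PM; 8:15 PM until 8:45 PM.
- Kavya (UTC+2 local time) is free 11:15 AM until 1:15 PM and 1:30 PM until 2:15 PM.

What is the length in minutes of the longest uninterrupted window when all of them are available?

Wiremu in UTC: 08:45-10:00, 10:15-13:00, 14:30-15:00, 15:45-19:30 (subtract 2h to convert from UTC+2).
Ugo in UTC: 08:45-11:00, 14:00-17:00 (subtract 1h to convert from UTC+1).
Wei in UTC: 08:00-08:45, 09:45-11:00, 12:00-12:45, 17:00-18:00 (subtract 2h to convert from UTC+2).
Viktor in UTC: 12:00-13:45, 14:00-15:15, 19:15-19:45 (subtract 1h to convert from UTC+1).
Kavya in UTC: 09:15-11:15, 11:30-12:15 (subtract 2h to convert from UTC+2).
Wiremu ∩ Ugo: 08:45-10:00, 10:15-11:00, 14:30-15:00, 15:45-17:00.
Wiremu ∩ Ugo ∩ Wei: 09:45-10:00, 10:15-11:00.
Wiremu ∩ Ugo ∩ Wei ∩ Viktor: ∅.
Wiremu ∩ Ugo ∩ Wei ∩ Viktor ∩ Kavya: ∅.
There is no time when everyone is free.
No common window exists, so the longest block is 0 minutes.

0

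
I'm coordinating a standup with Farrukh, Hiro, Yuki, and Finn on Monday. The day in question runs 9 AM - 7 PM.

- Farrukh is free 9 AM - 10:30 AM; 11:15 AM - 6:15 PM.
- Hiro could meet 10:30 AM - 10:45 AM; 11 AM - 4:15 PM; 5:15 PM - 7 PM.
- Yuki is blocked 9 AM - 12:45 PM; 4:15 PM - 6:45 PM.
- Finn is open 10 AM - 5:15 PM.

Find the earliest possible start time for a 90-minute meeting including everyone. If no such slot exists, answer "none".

Farrukh free: 09:00-10:30, 11:15-18:15.
Hiro free: 10:30-10:45, 11:00-16:15, 17:15-19:00.
Yuki free: 12:45-16:15, 18:45-19:00 (invert busy blocks within the working day).
Finn free: 10:00-17:15.
Farrukh ∩ Hiro: 11:15-16:15, 17:15-18:15.
Farrukh ∩ Hiro ∩ Yuki: 12:45-16:15.
Farrukh ∩ Hiro ∩ Yuki ∩ Finn: 12:45-16:15.
The first common window of at least 90 minutes is 12:45-16:15, so the earliest start is 12:45.

12:45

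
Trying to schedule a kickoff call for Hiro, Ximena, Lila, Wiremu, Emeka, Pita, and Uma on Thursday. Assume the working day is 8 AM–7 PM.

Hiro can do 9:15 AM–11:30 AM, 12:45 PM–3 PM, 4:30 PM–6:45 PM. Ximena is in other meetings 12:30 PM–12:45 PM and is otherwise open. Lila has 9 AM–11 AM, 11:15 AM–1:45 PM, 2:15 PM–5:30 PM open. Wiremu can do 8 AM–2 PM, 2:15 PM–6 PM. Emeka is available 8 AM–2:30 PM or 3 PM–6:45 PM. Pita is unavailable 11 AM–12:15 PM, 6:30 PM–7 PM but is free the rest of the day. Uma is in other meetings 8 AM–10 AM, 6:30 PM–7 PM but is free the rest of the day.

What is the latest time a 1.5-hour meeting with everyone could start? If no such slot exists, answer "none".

Hiro free: 09:15-11:30, 12:45-15:00, 16:30-18:45.
Ximena free: 08:00-12:30, 12:45-19:00 (invert busy blocks within the working day).
Lila free: 09:00-11:00, 11:15-13:45, 14:15-17:30.
Wiremu free: 08:00-14:00, 14:15-18:00.
Emeka free: 08:00-14:30, 15:00-18:45.
Pita free: 08:00-11:00, 12:15-18:30 (invert busy blocks within the working day).
Uma free: 10:00-18:30 (invert busy blocks within the working day).
Hiro ∩ Ximena: 09:15-11:30, 12:45-15:00, 16:30-18:45.
Hiro ∩ Ximena ∩ Lila: 09:15-11:00, 11:15-11:30, 12:45-13:45, 14:15-15:00, 16:30-17:30.
Hiro ∩ Ximena ∩ Lila ∩ Wiremu: 09:15-11:00, 11:15-11:30, 12:45-13:45, 14:15-15:00, 16:30-17:30.
Hiro ∩ Ximena ∩ Lila ∩ Wiremu ∩ Emeka: 09:15-11:00, 11:15-11:30, 12:45-13:45, 14:15-14:30, 16:30-17:30.
Hiro ∩ Ximena ∩ Lila ∩ Wiremu ∩ Emeka ∩ Pita: 09:15-11:00, 12:45-13:45, 14:15-14:30, 16:30-17:30.
Hiro ∩ Ximena ∩ Lila ∩ Wiremu ∩ Emeka ∩ Pita ∩ Uma: 10:00-11:00, 12:45-13:45, 14:15-14:30, 16:30-17:30.
Those are the intersection windows.
No common window is at least 90 minutes long.

none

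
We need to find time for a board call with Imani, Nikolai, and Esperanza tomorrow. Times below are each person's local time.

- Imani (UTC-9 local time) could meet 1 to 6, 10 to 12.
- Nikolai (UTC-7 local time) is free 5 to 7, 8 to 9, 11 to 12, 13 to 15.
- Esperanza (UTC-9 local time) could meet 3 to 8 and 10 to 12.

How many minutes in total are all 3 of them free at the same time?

180

Imani in UTC: 10:00-15:00, 19:00-21:00 (add 9h to convert from UTC-9).
Nikolai in UTC: 12:00-14:00, 15:00-16:00, 18:00-19:00, 20:00-22:00 (add 7h to convert from UTC-7).
Esperanza in UTC: 12:00-17:00, 19:00-21:00 (add 9h to convert from UTC-9).
Imani ∩ Nikolai: 12:00-14:00, 20:00-21:00.
Imani ∩ Nikolai ∩ Esperanza: 12:00-14:00, 20:00-21:00.
Summing the common windows: 120 + 60 = 180 minutes.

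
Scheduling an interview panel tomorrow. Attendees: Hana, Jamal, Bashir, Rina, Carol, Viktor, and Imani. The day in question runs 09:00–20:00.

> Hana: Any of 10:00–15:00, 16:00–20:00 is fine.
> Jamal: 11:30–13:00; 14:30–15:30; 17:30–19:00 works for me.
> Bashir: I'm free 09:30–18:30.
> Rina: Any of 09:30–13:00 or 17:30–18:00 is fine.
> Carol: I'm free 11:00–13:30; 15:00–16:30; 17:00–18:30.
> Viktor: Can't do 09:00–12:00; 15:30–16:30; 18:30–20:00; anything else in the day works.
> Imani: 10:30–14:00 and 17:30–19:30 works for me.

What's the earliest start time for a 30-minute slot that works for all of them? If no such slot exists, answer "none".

Hana free: 10:00-15:00, 16:00-20:00.
Jamal free: 11:30-13:00, 14:30-15:30, 17:30-19:00.
Bashir free: 09:30-18:30.
Rina free: 09:30-13:00, 17:30-18:00.
Carol free: 11:00-13:30, 15:00-16:30, 17:00-18:30.
Viktor free: 12:00-15:30, 16:30-18:30 (invert busy blocks within the working day).
Imani free: 10:30-14:00, 17:30-19:30.
Hana ∩ Jamal: 11:30-13:00, 14:30-15:00, 17:30-19:00.
Hana ∩ Jamal ∩ Bashir: 11:30-13:00, 14:30-15:00, 17:30-18:30.
Hana ∩ Jamal ∩ Bashir ∩ Rina: 11:30-13:00, 17:30-18:00.
Hana ∩ Jamal ∩ Bashir ∩ Rina ∩ Carol: 11:30-13:00, 17:30-18:00.
Hana ∩ Jamal ∩ Bashir ∩ Rina ∩ Carol ∩ Viktor: 12:00-13:00, 17:30-18:00.
Hana ∩ Jamal ∩ Bashir ∩ Rina ∩ Carol ∩ Viktor ∩ Imani: 12:00-13:00, 17:30-18:00.
So the common availability across everyone is 12:00-13:00, 17:30-18:00.
The first common window of at least 30 minutes is 12:00-13:00, so the earliest start is 12:00.

12:00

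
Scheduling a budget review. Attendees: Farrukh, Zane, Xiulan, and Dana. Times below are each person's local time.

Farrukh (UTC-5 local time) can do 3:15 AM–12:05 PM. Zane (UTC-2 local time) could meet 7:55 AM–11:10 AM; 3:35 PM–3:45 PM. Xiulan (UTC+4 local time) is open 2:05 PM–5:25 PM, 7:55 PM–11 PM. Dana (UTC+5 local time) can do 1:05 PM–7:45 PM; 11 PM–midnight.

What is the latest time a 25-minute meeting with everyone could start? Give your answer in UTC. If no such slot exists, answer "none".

12:45

Farrukh in UTC: 08:15-17:05 (add 5h to convert from UTC-5).
Zane in UTC: 09:55-13:10, 17:35-17:45 (add 2h to convert from UTC-2).
Xiulan in UTC: 10:05-13:25, 15:55-19:00 (subtract 4h to convert from UTC+4).
Dana in UTC: 08:05-14:45, 18:00-19:00 (subtract 5h to convert from UTC+5).
Farrukh ∩ Zane: 09:55-13:10.
Farrukh ∩ Zane ∩ Xiulan: 10:05-13:10.
Farrukh ∩ Zane ∩ Xiulan ∩ Dana: 10:05-13:10.
So the common availability across everyone is 10:05-13:10.
The last common window of at least 25 minutes is 10:05-13:10; a 25-minute meeting can start as late as 12:45 and still end by 13:10.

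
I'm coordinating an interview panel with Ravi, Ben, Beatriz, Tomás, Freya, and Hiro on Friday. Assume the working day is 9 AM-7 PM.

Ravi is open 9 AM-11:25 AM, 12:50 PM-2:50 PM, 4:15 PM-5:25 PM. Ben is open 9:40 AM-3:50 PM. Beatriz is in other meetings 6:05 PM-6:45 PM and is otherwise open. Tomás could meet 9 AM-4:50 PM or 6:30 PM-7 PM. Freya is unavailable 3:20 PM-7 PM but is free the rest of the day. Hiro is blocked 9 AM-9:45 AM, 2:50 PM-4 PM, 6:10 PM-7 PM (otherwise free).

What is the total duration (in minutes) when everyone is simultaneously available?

220

Ravi free: 09:00-11:25, 12:50-14:50, 16:15-17:25.
Ben free: 09:40-15:50.
Beatriz free: 09:00-18:05, 18:45-19:00 (invert busy blocks within the working day).
Tomás free: 09:00-16:50, 18:30-19:00.
Freya free: 09:00-15:20 (invert busy blocks within the working day).
Hiro free: 09:45-14:50, 16:00-18:10 (invert busy blocks within the working day).
Ravi ∩ Ben: 09:40-11:25, 12:50-14:50.
Ravi ∩ Ben ∩ Beatriz: 09:40-11:25, 12:50-14:50.
Ravi ∩ Ben ∩ Beatriz ∩ Tomás: 09:40-11:25, 12:50-14:50.
Ravi ∩ Ben ∩ Beatriz ∩ Tomás ∩ Freya: 09:40-11:25, 12:50-14:50.
Ravi ∩ Ben ∩ Beatriz ∩ Tomás ∩ Freya ∩ Hiro: 09:45-11:25, 12:50-14:50.
Summing the common windows: 100 + 120 = 220 minutes.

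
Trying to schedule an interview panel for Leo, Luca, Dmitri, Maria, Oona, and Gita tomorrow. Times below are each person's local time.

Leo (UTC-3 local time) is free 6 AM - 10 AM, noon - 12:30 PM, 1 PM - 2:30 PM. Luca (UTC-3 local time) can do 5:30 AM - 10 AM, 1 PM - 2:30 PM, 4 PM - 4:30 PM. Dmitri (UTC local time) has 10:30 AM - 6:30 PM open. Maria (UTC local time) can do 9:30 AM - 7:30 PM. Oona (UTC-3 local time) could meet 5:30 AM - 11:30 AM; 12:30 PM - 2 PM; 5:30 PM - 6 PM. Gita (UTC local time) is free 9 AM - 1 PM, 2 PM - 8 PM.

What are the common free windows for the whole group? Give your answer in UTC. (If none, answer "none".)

10:30-13:00, 16:00-17:00

Leo in UTC: 09:00-13:00, 15:00-15:30, 16:00-17:30 (add 3h to convert from UTC-3).
Luca in UTC: 08:30-13:00, 16:00-17:30, 19:00-19:30 (add 3h to convert from UTC-3).
Dmitri in UTC: 10:30-18:30.
Maria in UTC: 09:30-19:30.
Oona in UTC: 08:30-14:30, 15:30-17:00, 20:30-21:00 (add 3h to convert from UTC-3).
Gita in UTC: 09:00-13:00, 14:00-20:00.
Leo ∩ Luca: 09:00-13:00, 16:00-17:30.
Leo ∩ Luca ∩ Dmitri: 10:30-13:00, 16:00-17:30.
Leo ∩ Luca ∩ Dmitri ∩ Maria: 10:30-13:00, 16:00-17:30.
Leo ∩ Luca ∩ Dmitri ∩ Maria ∩ Oona: 10:30-13:00, 16:00-17:00.
Leo ∩ Luca ∩ Dmitri ∩ Maria ∩ Oona ∩ Gita: 10:30-13:00, 16:00-17:00.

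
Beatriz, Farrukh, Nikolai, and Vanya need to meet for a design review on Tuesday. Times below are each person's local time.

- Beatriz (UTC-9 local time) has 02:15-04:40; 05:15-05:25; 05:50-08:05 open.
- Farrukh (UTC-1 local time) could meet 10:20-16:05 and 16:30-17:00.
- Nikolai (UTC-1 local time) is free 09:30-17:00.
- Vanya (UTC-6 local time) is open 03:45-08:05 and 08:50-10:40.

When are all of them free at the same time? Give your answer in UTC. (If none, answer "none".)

Beatriz in UTC: 11:15-13:40, 14:15-14:25, 14:50-17:05 (add 9h to convert from UTC-9).
Farrukh in UTC: 11:20-17:05, 17:30-18:00 (add 1h to convert from UTC-1).
Nikolai in UTC: 10:30-18:00 (add 1h to convert from UTC-1).
Vanya in UTC: 09:45-14:05, 14:50-16:40 (add 6h to convert from UTC-6).
Beatriz ∩ Farrukh: 11:20-13:40, 14:15-14:25, 14:50-17:05.
Beatriz ∩ Farrukh ∩ Nikolai: 11:20-13:40, 14:15-14:25, 14:50-17:05.
Beatriz ∩ Farrukh ∩ Nikolai ∩ Vanya: 11:20-13:40, 14:50-16:40.

11:20-13:40, 14:50-16:40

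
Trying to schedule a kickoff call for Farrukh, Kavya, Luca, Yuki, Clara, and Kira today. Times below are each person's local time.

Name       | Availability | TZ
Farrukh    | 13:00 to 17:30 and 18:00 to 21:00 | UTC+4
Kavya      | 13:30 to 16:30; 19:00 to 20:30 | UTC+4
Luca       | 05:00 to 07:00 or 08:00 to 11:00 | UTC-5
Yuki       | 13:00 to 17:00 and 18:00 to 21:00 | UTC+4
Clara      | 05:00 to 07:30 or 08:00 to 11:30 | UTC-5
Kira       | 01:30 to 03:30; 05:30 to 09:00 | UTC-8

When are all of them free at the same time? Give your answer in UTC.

10:00-11:30, 15:00-16:00

Farrukh in UTC: 09:00-13:30, 14:00-17:00 (subtract 4h to convert from UTC+4).
Kavya in UTC: 09:30-12:30, 15:00-16:30 (subtract 4h to convert from UTC+4).
Luca in UTC: 10:00-12:00, 13:00-16:00 (add 5h to convert from UTC-5).
Yuki in UTC: 09:00-13:00, 14:00-17:00 (subtract 4h to convert from UTC+4).
Clara in UTC: 10:00-12:30, 13:00-16:30 (add 5h to convert from UTC-5).
Kira in UTC: 09:30-11:30, 13:30-17:00 (add 8h to convert from UTC-8).
Farrukh ∩ Kavya: 09:30-12:30, 15:00-16:30.
Farrukh ∩ Kavya ∩ Luca: 10:00-12:00, 15:00-16:00.
Farrukh ∩ Kavya ∩ Luca ∩ Yuki: 10:00-12:00, 15:00-16:00.
Farrukh ∩ Kavya ∩ Luca ∩ Yuki ∩ Clara: 10:00-12:00, 15:00-16:00.
Farrukh ∩ Kavya ∩ Luca ∩ Yuki ∩ Clara ∩ Kira: 10:00-11:30, 15:00-16:00.
So the common availability across everyone is 10:00-11:30, 15:00-16:00.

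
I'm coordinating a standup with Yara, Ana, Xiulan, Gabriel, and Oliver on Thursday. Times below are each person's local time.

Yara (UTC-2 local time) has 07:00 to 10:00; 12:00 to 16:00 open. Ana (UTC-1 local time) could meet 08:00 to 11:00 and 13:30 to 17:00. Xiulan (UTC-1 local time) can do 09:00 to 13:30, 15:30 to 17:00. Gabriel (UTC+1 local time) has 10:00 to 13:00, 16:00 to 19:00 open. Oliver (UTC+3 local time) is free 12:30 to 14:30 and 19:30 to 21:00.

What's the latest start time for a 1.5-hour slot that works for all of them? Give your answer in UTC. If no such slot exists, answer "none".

Yara in UTC: 09:00-12:00, 14:00-18:00 (add 2h to convert from UTC-2).
Ana in UTC: 09:00-12:00, 14:30-18:00 (add 1h to convert from UTC-1).
Xiulan in UTC: 10:00-14:30, 16:30-18:00 (add 1h to convert from UTC-1).
Gabriel in UTC: 09:00-12:00, 15:00-18:00 (subtract 1h to convert from UTC+1).
Oliver in UTC: 09:30-11:30, 16:30-18:00 (subtract 3h to convert from UTC+3).
Yara ∩ Ana: 09:00-12:00, 14:30-18:00.
Yara ∩ Ana ∩ Xiulan: 10:00-12:00, 16:30-18:00.
Yara ∩ Ana ∩ Xiulan ∩ Gabriel: 10:00-12:00, 16:30-18:00.
Yara ∩ Ana ∩ Xiulan ∩ Gabriel ∩ Oliver: 10:00-11:30, 16:30-18:00.
The last common window of at least 90 minutes is 16:30-18:00; a 90-minute meeting can start as late as 16:30 and still end by 18:00.

16:30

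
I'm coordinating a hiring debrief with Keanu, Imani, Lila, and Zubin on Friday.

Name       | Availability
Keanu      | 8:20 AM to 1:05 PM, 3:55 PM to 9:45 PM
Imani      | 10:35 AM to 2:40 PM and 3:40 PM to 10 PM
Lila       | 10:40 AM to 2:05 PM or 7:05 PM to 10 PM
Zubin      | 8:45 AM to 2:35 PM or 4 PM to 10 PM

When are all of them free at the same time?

10:40-13:05, 19:05-21:45

Keanu ∩ Imani: 10:35-13:05, 15:55-21:45.
Keanu ∩ Imani ∩ Lila: 10:40-13:05, 19:05-21:45.
Keanu ∩ Imani ∩ Lila ∩ Zubin: 10:40-13:05, 19:05-21:45.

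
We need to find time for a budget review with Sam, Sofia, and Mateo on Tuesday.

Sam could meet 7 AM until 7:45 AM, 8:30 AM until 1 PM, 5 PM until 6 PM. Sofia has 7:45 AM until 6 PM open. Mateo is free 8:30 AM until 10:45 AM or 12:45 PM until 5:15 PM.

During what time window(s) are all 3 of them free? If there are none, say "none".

08:30-10:45, 12:45-13:00, 17:00-17:15

Sam ∩ Sofia: 08:30-13:00, 17:00-18:00.
Sam ∩ Sofia ∩ Mateo: 08:30-10:45, 12:45-13:00, 17:00-17:15.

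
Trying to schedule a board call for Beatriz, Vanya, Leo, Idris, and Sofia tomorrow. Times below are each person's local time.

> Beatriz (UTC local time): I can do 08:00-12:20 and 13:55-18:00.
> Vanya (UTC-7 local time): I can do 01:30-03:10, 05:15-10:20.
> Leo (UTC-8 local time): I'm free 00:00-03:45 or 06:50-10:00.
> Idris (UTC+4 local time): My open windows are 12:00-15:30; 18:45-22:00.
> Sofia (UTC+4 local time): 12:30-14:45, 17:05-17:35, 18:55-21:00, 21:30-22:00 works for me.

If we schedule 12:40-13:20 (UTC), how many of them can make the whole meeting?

Beatriz in UTC: 08:00-12:20, 13:55-18:00.
Vanya in UTC: 08:30-10:10, 12:15-17:20 (add 7h to convert from UTC-7).
Leo in UTC: 08:00-11:45, 14:50-18:00 (add 8h to convert from UTC-8).
Idris in UTC: 08:00-11:30, 14:45-18:00 (subtract 4h to convert from UTC+4).
Sofia in UTC: 08:30-10:45, 13:05-13:35, 14:55-17:00, 17:30-18:00 (subtract 4h to convert from UTC+4).
Vanya can make the full 12:40-13:20 slot — that's 1.

1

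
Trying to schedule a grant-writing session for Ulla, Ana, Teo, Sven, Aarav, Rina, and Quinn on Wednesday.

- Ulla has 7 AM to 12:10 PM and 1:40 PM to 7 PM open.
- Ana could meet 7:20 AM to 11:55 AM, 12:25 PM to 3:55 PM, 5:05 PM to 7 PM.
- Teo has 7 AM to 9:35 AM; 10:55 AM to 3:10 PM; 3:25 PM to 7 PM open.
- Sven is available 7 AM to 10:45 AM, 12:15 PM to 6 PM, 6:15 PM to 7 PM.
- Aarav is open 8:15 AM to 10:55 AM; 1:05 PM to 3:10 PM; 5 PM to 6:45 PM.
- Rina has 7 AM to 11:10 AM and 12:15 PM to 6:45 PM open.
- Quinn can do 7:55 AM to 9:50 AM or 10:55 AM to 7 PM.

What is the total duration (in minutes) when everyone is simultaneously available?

255

Ulla ∩ Ana: 07:20-11:55, 13:40-15:55, 17:05-19:00.
Ulla ∩ Ana ∩ Teo: 07:20-09:35, 10:55-11:55, 13:40-15:10, 15:25-15:55, 17:05-19:00.
Ulla ∩ Ana ∩ Teo ∩ Sven: 07:20-09:35, 13:40-15:10, 15:25-15:55, 17:05-18:00, 18:15-19:00.
Ulla ∩ Ana ∩ Teo ∩ Sven ∩ Aarav: 08:15-09:35, 13:40-15:10, 17:05-18:00, 18:15-18:45.
Ulla ∩ Ana ∩ Teo ∩ Sven ∩ Aarav ∩ Rina: 08:15-09:35, 13:40-15:10, 17:05-18:00, 18:15-18:45.
Ulla ∩ Ana ∩ Teo ∩ Sven ∩ Aarav ∩ Rina ∩ Quinn: 08:15-09:35, 13:40-15:10, 17:05-18:00, 18:15-18:45.
Those are the intersection windows.
Summing the common windows: 80 + 90 + 55 + 30 = 255 minutes.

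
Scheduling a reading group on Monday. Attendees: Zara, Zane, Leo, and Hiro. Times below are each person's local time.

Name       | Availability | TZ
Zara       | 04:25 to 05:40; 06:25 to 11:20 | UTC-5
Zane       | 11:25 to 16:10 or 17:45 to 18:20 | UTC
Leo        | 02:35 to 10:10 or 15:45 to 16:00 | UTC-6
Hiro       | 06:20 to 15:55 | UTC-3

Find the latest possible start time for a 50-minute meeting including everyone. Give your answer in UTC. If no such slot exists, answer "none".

15:20

Zara in UTC: 09:25-10:40, 11:25-16:20 (add 5h to convert from UTC-5).
Zane in UTC: 11:25-16:10, 17:45-18:20.
Leo in UTC: 08:35-16:10, 21:45-22:00 (add 6h to convert from UTC-6).
Hiro in UTC: 09:20-18:55 (add 3h to convert from UTC-3).
Zara ∩ Zane: 11:25-16:10.
Zara ∩ Zane ∩ Leo: 11:25-16:10.
Zara ∩ Zane ∩ Leo ∩ Hiro: 11:25-16:10.
The last common window of at least 50 minutes is 11:25-16:10; a 50-minute meeting can start as late as 15:20 and still end by 16:10.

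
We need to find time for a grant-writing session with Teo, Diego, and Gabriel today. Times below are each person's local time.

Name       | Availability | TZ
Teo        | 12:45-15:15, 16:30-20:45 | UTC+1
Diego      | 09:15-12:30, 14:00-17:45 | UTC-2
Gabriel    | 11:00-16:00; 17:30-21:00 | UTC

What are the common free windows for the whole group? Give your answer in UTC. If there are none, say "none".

11:45-14:15, 17:30-19:45

Teo in UTC: 11:45-14:15, 15:30-19:45 (subtract 1h to convert from UTC+1).
Diego in UTC: 11:15-14:30, 16:00-19:45 (add 2h to convert from UTC-2).
Gabriel in UTC: 11:00-16:00, 17:30-21:00.
Teo ∩ Diego: 11:45-14:15, 16:00-19:45.
Teo ∩ Diego ∩ Gabriel: 11:45-14:15, 17:30-19:45.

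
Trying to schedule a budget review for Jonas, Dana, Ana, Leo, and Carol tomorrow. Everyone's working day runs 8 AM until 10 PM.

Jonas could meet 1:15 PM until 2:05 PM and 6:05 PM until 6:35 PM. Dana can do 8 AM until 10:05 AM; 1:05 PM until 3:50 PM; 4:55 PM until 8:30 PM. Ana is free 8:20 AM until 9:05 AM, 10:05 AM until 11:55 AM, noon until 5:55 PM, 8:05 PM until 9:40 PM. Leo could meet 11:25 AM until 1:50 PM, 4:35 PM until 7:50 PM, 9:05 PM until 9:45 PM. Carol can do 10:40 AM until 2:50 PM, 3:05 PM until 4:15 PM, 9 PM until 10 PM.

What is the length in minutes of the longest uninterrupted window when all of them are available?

35

Jonas ∩ Dana: 13:15-14:05, 18:05-18:35.
Jonas ∩ Dana ∩ Ana: 13:15-14:05.
Jonas ∩ Dana ∩ Ana ∩ Leo: 13:15-13:50.
Jonas ∩ Dana ∩ Ana ∩ Leo ∩ Carol: 13:15-13:50.
The longest is 13:15-13:50 at 35 minutes.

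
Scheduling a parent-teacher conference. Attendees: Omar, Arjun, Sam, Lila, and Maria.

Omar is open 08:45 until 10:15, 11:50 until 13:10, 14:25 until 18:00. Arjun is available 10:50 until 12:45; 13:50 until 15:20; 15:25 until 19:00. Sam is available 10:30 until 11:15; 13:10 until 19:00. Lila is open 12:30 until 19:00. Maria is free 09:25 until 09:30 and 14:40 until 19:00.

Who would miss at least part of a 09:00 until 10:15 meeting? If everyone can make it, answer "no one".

Arjun, Lila, Maria, Sam

Omar: free for 09:00-10:15. Arjun: not fully free for 09:00-10:15. Sam: not fully free for 09:00-10:15. Lila: not fully free for 09:00-10:15. Maria: not fully free for 09:00-10:15.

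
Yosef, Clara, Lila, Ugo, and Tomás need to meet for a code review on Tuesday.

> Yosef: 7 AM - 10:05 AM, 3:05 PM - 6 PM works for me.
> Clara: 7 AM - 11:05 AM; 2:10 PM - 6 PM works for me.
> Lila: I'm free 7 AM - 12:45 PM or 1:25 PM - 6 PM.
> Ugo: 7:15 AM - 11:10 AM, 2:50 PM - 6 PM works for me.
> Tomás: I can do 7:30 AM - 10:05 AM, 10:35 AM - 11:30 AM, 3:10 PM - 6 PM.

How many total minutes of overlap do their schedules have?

Yosef ∩ Clara: 07:00-10:05, 15:05-18:00.
Yosef ∩ Clara ∩ Lila: 07:00-10:05, 15:05-18:00.
Yosef ∩ Clara ∩ Lila ∩ Ugo: 07:15-10:05, 15:05-18:00.
Yosef ∩ Clara ∩ Lila ∩ Ugo ∩ Tomás: 07:30-10:05, 15:10-18:00.
Summing the common windows: 155 + 170 = 325 minutes.

325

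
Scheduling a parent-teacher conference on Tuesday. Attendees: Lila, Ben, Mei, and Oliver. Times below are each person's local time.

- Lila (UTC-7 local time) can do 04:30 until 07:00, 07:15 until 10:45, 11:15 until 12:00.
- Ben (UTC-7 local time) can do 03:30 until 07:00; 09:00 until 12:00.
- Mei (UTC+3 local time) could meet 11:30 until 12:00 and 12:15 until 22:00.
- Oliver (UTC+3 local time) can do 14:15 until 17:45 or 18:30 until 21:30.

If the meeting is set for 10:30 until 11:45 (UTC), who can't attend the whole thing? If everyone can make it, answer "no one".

Lila in UTC: 11:30-14:00, 14:15-17:45, 18:15-19:00 (add 7h to convert from UTC-7).
Ben in UTC: 10:30-14:00, 16:00-19:00 (add 7h to convert from UTC-7).
Mei in UTC: 08:30-09:00, 09:15-19:00 (subtract 3h to convert from UTC+3).
Oliver in UTC: 11:15-14:45, 15:30-18:30 (subtract 3h to convert from UTC+3).
Lila: not fully free for 10:30-11:45. Ben: free for 10:30-11:45. Mei: free for 10:30-11:45. Oliver: not fully free for 10:30-11:45.

Lila, Oliver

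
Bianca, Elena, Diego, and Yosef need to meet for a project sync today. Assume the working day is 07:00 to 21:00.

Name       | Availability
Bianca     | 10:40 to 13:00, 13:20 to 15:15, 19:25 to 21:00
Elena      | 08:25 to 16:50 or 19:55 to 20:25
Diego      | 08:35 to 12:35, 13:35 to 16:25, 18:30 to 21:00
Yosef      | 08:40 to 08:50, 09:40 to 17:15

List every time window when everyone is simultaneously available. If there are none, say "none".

Bianca ∩ Elena: 10:40-13:00, 13:20-15:15, 19:55-20:25.
Bianca ∩ Elena ∩ Diego: 10:40-12:35, 13:35-15:15, 19:55-20:25.
Bianca ∩ Elena ∩ Diego ∩ Yosef: 10:40-12:35, 13:35-15:15.
Those are the intersection windows.

10:40-12:35, 13:35-15:15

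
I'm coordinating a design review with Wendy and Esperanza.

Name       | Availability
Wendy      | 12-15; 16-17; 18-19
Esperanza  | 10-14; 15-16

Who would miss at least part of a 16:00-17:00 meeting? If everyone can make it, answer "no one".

Esperanza

Wendy: free for 16:00-17:00. Esperanza: not fully free for 16:00-17:00.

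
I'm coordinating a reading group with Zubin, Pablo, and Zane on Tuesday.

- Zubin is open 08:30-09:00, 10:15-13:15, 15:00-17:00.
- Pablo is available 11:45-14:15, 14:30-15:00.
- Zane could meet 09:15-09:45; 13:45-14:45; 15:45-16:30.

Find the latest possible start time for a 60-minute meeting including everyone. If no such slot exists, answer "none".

Zubin ∩ Pablo: 11:45-13:15.
Zubin ∩ Pablo ∩ Zane: ∅.
There is no time when everyone is free.
No common window is at least 60 minutes long.

none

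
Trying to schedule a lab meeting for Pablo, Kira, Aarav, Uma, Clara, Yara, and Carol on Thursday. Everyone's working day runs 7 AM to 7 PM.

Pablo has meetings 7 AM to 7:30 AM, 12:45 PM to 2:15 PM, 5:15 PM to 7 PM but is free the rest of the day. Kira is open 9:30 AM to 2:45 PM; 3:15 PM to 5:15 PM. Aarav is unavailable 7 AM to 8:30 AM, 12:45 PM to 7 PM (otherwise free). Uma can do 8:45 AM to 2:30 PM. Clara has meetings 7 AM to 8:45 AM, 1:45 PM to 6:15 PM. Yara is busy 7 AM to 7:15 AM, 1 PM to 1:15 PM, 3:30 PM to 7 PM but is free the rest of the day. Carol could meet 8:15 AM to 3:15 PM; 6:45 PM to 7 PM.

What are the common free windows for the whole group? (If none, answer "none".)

09:30-12:45

Pablo free: 07:30-12:45, 14:15-17:15 (invert busy blocks within the working day).
Kira free: 09:30-14:45, 15:15-17:15.
Aarav free: 08:30-12:45 (invert busy blocks within the working day).
Uma free: 08:45-14:30.
Clara free: 08:45-13:45, 18:15-19:00 (invert busy blocks within the working day).
Yara free: 07:15-13:00, 13:15-15:30 (invert busy blocks within the working day).
Carol free: 08:15-15:15, 18:45-19:00.
Pablo ∩ Kira: 09:30-12:45, 14:15-14:45, 15:15-17:15.
Pablo ∩ Kira ∩ Aarav: 09:30-12:45.
Pablo ∩ Kira ∩ Aarav ∩ Uma: 09:30-12:45.
Pablo ∩ Kira ∩ Aarav ∩ Uma ∩ Clara: 09:30-12:45.
Pablo ∩ Kira ∩ Aarav ∩ Uma ∩ Clara ∩ Yara: 09:30-12:45.
Pablo ∩ Kira ∩ Aarav ∩ Uma ∩ Clara ∩ Yara ∩ Carol: 09:30-12:45.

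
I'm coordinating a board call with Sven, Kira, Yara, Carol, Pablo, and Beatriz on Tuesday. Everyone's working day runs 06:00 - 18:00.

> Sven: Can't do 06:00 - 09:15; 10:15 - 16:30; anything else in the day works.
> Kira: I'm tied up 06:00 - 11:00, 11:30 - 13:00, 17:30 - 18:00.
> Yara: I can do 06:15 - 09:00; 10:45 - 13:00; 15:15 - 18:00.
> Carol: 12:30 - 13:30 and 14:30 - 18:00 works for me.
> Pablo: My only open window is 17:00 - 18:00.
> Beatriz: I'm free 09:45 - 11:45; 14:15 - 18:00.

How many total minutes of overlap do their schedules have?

30

Sven free: 09:15-10:15, 16:30-18:00 (invert busy blocks within the working day).
Kira free: 11:00-11:30, 13:00-17:30 (invert busy blocks within the working day).
Yara free: 06:15-09:00, 10:45-13:00, 15:15-18:00.
Carol free: 12:30-13:30, 14:30-18:00.
Pablo free: 17:00-18:00.
Beatriz free: 09:45-11:45, 14:15-18:00.
Sven ∩ Kira: 16:30-17:30.
Sven ∩ Kira ∩ Yara: 16:30-17:30.
Sven ∩ Kira ∩ Yara ∩ Carol: 16:30-17:30.
Sven ∩ Kira ∩ Yara ∩ Carol ∩ Pablo: 17:00-17:30.
Sven ∩ Kira ∩ Yara ∩ Carol ∩ Pablo ∩ Beatriz: 17:00-17:30.
So the common availability across everyone is 17:00-17:30.
That's a single block of 30 minutes.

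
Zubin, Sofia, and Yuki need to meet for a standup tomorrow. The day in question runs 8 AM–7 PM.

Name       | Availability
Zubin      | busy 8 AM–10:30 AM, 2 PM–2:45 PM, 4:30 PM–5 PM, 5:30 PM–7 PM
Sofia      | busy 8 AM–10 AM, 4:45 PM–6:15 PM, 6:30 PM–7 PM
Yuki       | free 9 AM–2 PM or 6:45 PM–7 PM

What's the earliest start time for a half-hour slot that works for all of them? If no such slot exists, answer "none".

10:30

Zubin free: 10:30-14:00, 14:45-16:30, 17:00-17:30 (invert busy blocks within the working day).
Sofia free: 10:00-16:45, 18:15-18:30 (invert busy blocks within the working day).
Yuki free: 09:00-14:00, 18:45-19:00.
Zubin ∩ Sofia: 10:30-14:00, 14:45-16:30.
Zubin ∩ Sofia ∩ Yuki: 10:30-14:00.
The first common window of at least 30 minutes is 10:30-14:00, so the earliest start is 10:30.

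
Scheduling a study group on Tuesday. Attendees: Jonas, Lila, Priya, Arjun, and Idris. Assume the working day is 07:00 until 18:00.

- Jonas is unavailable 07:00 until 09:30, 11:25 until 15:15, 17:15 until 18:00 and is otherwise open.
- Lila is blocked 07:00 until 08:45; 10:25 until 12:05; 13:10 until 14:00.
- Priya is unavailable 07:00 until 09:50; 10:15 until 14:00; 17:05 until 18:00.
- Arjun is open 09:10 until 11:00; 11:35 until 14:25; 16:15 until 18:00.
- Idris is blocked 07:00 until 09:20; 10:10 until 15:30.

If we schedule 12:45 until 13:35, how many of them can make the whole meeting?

Jonas free: 09:30-11:25, 15:15-17:15 (invert busy blocks within the working day).
Lila free: 08:45-10:25, 12:05-13:10, 14:00-18:00 (invert busy blocks within the working day).
Priya free: 09:50-10:15, 14:00-17:05 (invert busy blocks within the working day).
Arjun free: 09:10-11:00, 11:35-14:25, 16:15-18:00.
Idris free: 09:20-10:10, 15:30-18:00 (invert busy blocks within the working day).
Arjun can make the full 12:45-13:35 slot — that's 1.

1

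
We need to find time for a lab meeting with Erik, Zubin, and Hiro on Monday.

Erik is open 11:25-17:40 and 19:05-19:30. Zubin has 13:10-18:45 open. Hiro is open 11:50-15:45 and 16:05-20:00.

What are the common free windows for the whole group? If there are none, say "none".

Erik ∩ Zubin: 13:10-17:40.
Erik ∩ Zubin ∩ Hiro: 13:10-15:45, 16:05-17:40.
Those are the intersection windows.

13:10-15:45, 16:05-17:40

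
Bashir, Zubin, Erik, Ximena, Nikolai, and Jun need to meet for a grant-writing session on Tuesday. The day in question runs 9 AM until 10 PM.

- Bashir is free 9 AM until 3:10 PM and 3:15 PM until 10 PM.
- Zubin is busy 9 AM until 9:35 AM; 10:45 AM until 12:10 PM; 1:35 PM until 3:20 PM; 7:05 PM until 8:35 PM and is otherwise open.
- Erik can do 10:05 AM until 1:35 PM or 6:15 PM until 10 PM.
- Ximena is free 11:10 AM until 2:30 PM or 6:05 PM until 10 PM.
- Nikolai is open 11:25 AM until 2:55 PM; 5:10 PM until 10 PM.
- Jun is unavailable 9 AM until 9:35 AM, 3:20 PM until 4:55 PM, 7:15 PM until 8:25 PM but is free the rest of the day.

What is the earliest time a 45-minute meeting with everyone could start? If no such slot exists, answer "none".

12:10

Bashir free: 09:00-15:10, 15:15-22:00.
Zubin free: 09:35-10:45, 12:10-13:35, 15:20-19:05, 20:35-22:00 (invert busy blocks within the working day).
Erik free: 10:05-13:35, 18:15-22:00.
Ximena free: 11:10-14:30, 18:05-22:00.
Nikolai free: 11:25-14:55, 17:10-22:00.
Jun free: 09:35-15:20, 16:55-19:15, 20:25-22:00 (invert busy blocks within the working day).
Bashir ∩ Zubin: 09:35-10:45, 12:10-13:35, 15:20-19:05, 20:35-22:00.
Bashir ∩ Zubin ∩ Erik: 10:05-10:45, 12:10-13:35, 18:15-19:05, 20:35-22:00.
Bashir ∩ Zubin ∩ Erik ∩ Ximena: 12:10-13:35, 18:15-19:05, 20:35-22:00.
Bashir ∩ Zubin ∩ Erik ∩ Ximena ∩ Nikolai: 12:10-13:35, 18:15-19:05, 20:35-22:00.
Bashir ∩ Zubin ∩ Erik ∩ Ximena ∩ Nikolai ∩ Jun: 12:10-13:35, 18:15-19:05, 20:35-22:00.
The first common window of at least 45 minutes is 12:10-13:35, so the earliest start is 12:10.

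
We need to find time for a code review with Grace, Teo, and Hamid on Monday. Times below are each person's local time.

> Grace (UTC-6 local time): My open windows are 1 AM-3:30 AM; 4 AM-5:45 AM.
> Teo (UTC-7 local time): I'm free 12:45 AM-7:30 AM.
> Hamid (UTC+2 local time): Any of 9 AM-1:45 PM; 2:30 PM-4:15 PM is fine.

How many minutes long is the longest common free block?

105

Grace in UTC: 07:00-09:30, 10:00-11:45 (add 6h to convert from UTC-6).
Teo in UTC: 07:45-14:30 (add 7h to convert from UTC-7).
Hamid in UTC: 07:00-11:45, 12:30-14:15 (subtract 2h to convert from UTC+2).
Grace ∩ Teo: 07:45-09:30, 10:00-11:45.
Grace ∩ Teo ∩ Hamid: 07:45-09:30, 10:00-11:45.
Those are the intersection windows.
The longest is 07:45-09:30 at 105 minutes.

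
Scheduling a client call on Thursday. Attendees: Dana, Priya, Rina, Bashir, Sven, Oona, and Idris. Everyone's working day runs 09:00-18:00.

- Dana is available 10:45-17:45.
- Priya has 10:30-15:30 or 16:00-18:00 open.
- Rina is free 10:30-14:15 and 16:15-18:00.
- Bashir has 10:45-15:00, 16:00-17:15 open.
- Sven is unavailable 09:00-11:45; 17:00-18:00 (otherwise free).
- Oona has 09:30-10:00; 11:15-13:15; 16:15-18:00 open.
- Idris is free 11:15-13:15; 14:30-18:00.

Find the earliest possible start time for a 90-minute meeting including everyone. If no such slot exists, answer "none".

Dana free: 10:45-17:45.
Priya free: 10:30-15:30, 16:00-18:00.
Rina free: 10:30-14:15, 16:15-18:00.
Bashir free: 10:45-15:00, 16:00-17:15.
Sven free: 11:45-17:00 (invert busy blocks within the working day).
Oona free: 09:30-10:00, 11:15-13:15, 16:15-18:00.
Idris free: 11:15-13:15, 14:30-18:00.
Dana ∩ Priya: 10:45-15:30, 16:00-17:45.
Dana ∩ Priya ∩ Rina: 10:45-14:15, 16:15-17:45.
Dana ∩ Priya ∩ Rina ∩ Bashir: 10:45-14:15, 16:15-17:15.
Dana ∩ Priya ∩ Rina ∩ Bashir ∩ Sven: 11:45-14:15, 16:15-17:00.
Dana ∩ Priya ∩ Rina ∩ Bashir ∩ Sven ∩ Oona: 11:45-13:15, 16:15-17:00.
Dana ∩ Priya ∩ Rina ∩ Bashir ∩ Sven ∩ Oona ∩ Idris: 11:45-13:15, 16:15-17:00.
The first common window of at least 90 minutes is 11:45-13:15, so the earliest start is 11:45.

11:45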